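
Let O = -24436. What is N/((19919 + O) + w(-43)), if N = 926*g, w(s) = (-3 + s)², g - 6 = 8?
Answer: -1852/343 ≈ -5.3994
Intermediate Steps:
g = 14 (g = 6 + 8 = 14)
N = 12964 (N = 926*14 = 12964)
N/((19919 + O) + w(-43)) = 12964/((19919 - 24436) + (-3 - 43)²) = 12964/(-4517 + (-46)²) = 12964/(-4517 + 2116) = 12964/(-2401) = 12964*(-1/2401) = -1852/343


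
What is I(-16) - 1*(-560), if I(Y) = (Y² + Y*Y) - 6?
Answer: 1066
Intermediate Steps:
I(Y) = -6 + 2*Y² (I(Y) = (Y² + Y²) - 6 = 2*Y² - 6 = -6 + 2*Y²)
I(-16) - 1*(-560) = (-6 + 2*(-16)²) - 1*(-560) = (-6 + 2*256) + 560 = (-6 + 512) + 560 = 506 + 560 = 1066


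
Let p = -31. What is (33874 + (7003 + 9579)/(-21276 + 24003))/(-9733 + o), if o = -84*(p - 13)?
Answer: -92390980/16462899 ≈ -5.6121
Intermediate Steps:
o = 3696 (o = -84*(-31 - 13) = -84*(-44) = 3696)
(33874 + (7003 + 9579)/(-21276 + 24003))/(-9733 + o) = (33874 + (7003 + 9579)/(-21276 + 24003))/(-9733 + 3696) = (33874 + 16582/2727)/(-6037) = (33874 + 16582*(1/2727))*(-1/6037) = (33874 + 16582/2727)*(-1/6037) = (92390980/2727)*(-1/6037) = -92390980/16462899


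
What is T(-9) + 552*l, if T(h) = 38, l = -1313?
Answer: -724738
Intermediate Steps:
T(-9) + 552*l = 38 + 552*(-1313) = 38 - 724776 = -724738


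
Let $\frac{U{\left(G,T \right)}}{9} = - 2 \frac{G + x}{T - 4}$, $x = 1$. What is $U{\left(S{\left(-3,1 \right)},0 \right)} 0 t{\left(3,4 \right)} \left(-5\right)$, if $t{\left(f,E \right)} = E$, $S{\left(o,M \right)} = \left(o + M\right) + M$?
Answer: $0$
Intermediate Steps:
$S{\left(o,M \right)} = o + 2 M$ ($S{\left(o,M \right)} = \left(M + o\right) + M = o + 2 M$)
$U{\left(G,T \right)} = - \frac{18 \left(1 + G\right)}{-4 + T}$ ($U{\left(G,T \right)} = 9 \left(- 2 \frac{G + 1}{T - 4}\right) = 9 \left(- 2 \frac{1 + G}{-4 + T}\right) = 9 \left(- \frac{2 \left(1 + G\right)}{-4 + T}\right) = - \frac{18 \left(1 + G\right)}{-4 + T}$)
$U{\left(S{\left(-3,1 \right)},0 \right)} 0 t{\left(3,4 \right)} \left(-5\right) = \frac{18 \left(-1 - \left(-3 + 2 \cdot 1\right)\right)}{-4 + 0} \cdot 0 \cdot 4 \left(-5\right) = \frac{18 \left(-1 - \left(-3 + 2\right)\right)}{-4} \cdot 0 \left(-5\right) = 18 \left(- \frac{1}{4}\right) \left(-1 - -1\right) 0 \left(-5\right) = 18 \left(- \frac{1}{4}\right) \left(-1 + 1\right) 0 \left(-5\right) = 18 \left(- \frac{1}{4}\right) 0 \cdot 0 \left(-5\right) = 0 \cdot 0 \left(-5\right) = 0 \left(-5\right) = 0$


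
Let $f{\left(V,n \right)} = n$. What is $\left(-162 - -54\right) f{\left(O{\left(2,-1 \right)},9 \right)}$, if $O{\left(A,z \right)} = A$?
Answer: $-972$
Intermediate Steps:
$\left(-162 - -54\right) f{\left(O{\left(2,-1 \right)},9 \right)} = \left(-162 - -54\right) 9 = \left(-162 + 54\right) 9 = \left(-108\right) 9 = -972$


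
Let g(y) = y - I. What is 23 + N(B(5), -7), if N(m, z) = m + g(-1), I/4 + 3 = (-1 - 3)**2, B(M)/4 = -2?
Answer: -38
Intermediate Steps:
B(M) = -8 (B(M) = 4*(-2) = -8)
I = 52 (I = -12 + 4*(-1 - 3)**2 = -12 + 4*(-4)**2 = -12 + 4*16 = -12 + 64 = 52)
g(y) = -52 + y (g(y) = y - 1*52 = y - 52 = -52 + y)
N(m, z) = -53 + m (N(m, z) = m + (-52 - 1) = m - 53 = -53 + m)
23 + N(B(5), -7) = 23 + (-53 - 8) = 23 - 61 = -38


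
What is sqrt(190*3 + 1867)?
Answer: sqrt(2437) ≈ 49.366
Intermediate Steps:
sqrt(190*3 + 1867) = sqrt(570 + 1867) = sqrt(2437)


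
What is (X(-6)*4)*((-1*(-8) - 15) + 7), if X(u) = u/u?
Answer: 0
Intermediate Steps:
X(u) = 1
(X(-6)*4)*((-1*(-8) - 15) + 7) = (1*4)*((-1*(-8) - 15) + 7) = 4*((8 - 15) + 7) = 4*(-7 + 7) = 4*0 = 0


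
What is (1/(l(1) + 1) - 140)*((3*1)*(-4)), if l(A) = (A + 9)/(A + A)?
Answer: 1678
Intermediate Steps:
l(A) = (9 + A)/(2*A) (l(A) = (9 + A)/((2*A)) = (9 + A)*(1/(2*A)) = (9 + A)/(2*A))
(1/(l(1) + 1) - 140)*((3*1)*(-4)) = (1/((1/2)*(9 + 1)/1 + 1) - 140)*((3*1)*(-4)) = (1/((1/2)*1*10 + 1) - 140)*(3*(-4)) = (1/(5 + 1) - 140)*(-12) = (1/6 - 140)*(-12) = -839/6*(-12) = 1678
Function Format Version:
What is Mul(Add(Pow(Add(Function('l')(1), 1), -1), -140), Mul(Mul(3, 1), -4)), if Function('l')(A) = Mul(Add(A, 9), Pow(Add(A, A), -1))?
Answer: 1678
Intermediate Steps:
Function('l')(A) = Mul(Rational(1, 2), Pow(A, -1), Add(9, A)) (Function('l')(A) = Mul(Add(9, A), Pow(Mul(2, A), -1)) = Mul(Add(9, A), Mul(Rational(1, 2), Pow(A, -1))) = Mul(Rational(1, 2), Pow(A, -1), Add(9, A)))
Mul(Add(Pow(Add(Function('l')(1), 1), -1), -140), Mul(Mul(3, 1), -4)) = Mul(Add(Pow(Add(Mul(Rational(1, 2), Pow(1, -1), Add(9, 1)), 1), -1), -140), Mul(Mul(3, 1), -4)) = Mul(Add(Pow(Add(Mul(Rational(1, 2), 1, 10), 1), -1), -140), Mul(3, -4)) = Mul(Add(Pow(Add(5, 1), -1), -140), -12) = Mul(Add(Pow(6, -1), -140), -12) = Mul(Add(Rational(1, 6), -140), -12) = Mul(Rational(-839, 6), -12) = 1678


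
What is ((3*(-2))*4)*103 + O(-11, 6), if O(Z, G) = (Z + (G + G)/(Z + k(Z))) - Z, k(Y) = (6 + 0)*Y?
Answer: -190356/77 ≈ -2472.2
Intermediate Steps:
k(Y) = 6*Y
O(Z, G) = 2*G/(7*Z) (O(Z, G) = (Z + (G + G)/(Z + 6*Z)) - Z = (Z + (2*G)/((7*Z))) - Z = (Z + (2*G)*(1/(7*Z))) - Z = (Z + 2*G/(7*Z)) - Z = 2*G/(7*Z))
((3*(-2))*4)*103 + O(-11, 6) = ((3*(-2))*4)*103 + (2/7)*6/(-11) = -6*4*103 + (2/7)*6*(-1/11) = -24*103 - 12/77 = -2472 - 12/77 = -190356/77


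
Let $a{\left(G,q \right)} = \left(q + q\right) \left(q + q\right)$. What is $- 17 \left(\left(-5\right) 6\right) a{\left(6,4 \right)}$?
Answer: $32640$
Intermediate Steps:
$a{\left(G,q \right)} = 4 q^{2}$ ($a{\left(G,q \right)} = 2 q 2 q = 4 q^{2}$)
$- 17 \left(\left(-5\right) 6\right) a{\left(6,4 \right)} = - 17 \left(\left(-5\right) 6\right) 4 \cdot 4^{2} = \left(-17\right) \left(-30\right) 4 \cdot 16 = 510 \cdot 64 = 32640$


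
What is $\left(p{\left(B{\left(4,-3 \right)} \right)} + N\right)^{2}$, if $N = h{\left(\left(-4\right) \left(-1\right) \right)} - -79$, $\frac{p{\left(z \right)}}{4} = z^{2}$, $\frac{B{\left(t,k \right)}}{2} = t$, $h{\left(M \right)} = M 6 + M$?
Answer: $131769$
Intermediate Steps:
$h{\left(M \right)} = 7 M$ ($h{\left(M \right)} = 6 M + M = 7 M$)
$B{\left(t,k \right)} = 2 t$
$p{\left(z \right)} = 4 z^{2}$
$N = 107$ ($N = 7 \left(\left(-4\right) \left(-1\right)\right) - -79 = 7 \cdot 4 + 79 = 28 + 79 = 107$)
$\left(p{\left(B{\left(4,-3 \right)} \right)} + N\right)^{2} = \left(4 \left(2 \cdot 4\right)^{2} + 107\right)^{2} = \left(4 \cdot 8^{2} + 107\right)^{2} = \left(4 \cdot 64 + 107\right)^{2} = \left(256 + 107\right)^{2} = 363^{2} = 131769$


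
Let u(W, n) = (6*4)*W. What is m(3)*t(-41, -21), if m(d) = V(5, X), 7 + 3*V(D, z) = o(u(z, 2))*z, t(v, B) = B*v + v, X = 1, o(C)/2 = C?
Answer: 33620/3 ≈ 11207.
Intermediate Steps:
u(W, n) = 24*W
o(C) = 2*C
t(v, B) = v + B*v
V(D, z) = -7/3 + 16*z² (V(D, z) = -7/3 + ((2*(24*z))*z)/3 = -7/3 + ((48*z)*z)/3 = -7/3 + (48*z²)/3 = -7/3 + 16*z²)
m(d) = 41/3 (m(d) = -7/3 + 16*1² = -7/3 + 16*1 = -7/3 + 16 = 41/3)
m(3)*t(-41, -21) = 41*(-41*(1 - 21))/3 = 41*(-41*(-20))/3 = (41/3)*820 = 33620/3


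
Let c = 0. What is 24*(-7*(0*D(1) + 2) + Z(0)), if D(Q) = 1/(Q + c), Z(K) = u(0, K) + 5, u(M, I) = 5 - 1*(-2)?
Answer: -48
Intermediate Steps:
u(M, I) = 7 (u(M, I) = 5 + 2 = 7)
Z(K) = 12 (Z(K) = 7 + 5 = 12)
D(Q) = 1/Q (D(Q) = 1/(Q + 0) = 1/Q)
24*(-7*(0*D(1) + 2) + Z(0)) = 24*(-7*(0/1 + 2) + 12) = 24*(-7*(0*1 + 2) + 12) = 24*(-7*(0 + 2) + 12) = 24*(-7*2 + 12) = 24*(-14 + 12) = 24*(-2) = -48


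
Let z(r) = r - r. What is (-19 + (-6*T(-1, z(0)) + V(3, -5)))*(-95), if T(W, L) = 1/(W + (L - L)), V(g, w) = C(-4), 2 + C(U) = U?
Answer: 1805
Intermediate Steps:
C(U) = -2 + U
V(g, w) = -6 (V(g, w) = -2 - 4 = -6)
z(r) = 0
T(W, L) = 1/W (T(W, L) = 1/(W + 0) = 1/W)
(-19 + (-6*T(-1, z(0)) + V(3, -5)))*(-95) = (-19 + (-6/(-1) - 6))*(-95) = (-19 + (-6*(-1) - 6))*(-95) = (-19 + (6 - 6))*(-95) = (-19 + 0)*(-95) = -19*(-95) = 1805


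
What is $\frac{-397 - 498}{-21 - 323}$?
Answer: $\frac{895}{344} \approx 2.6017$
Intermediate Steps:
$\frac{-397 - 498}{-21 - 323} = - \frac{895}{-344} = \left(-895\right) \left(- \frac{1}{344}\right) = \frac{895}{344}$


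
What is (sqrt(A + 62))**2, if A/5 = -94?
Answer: -408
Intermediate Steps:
A = -470 (A = 5*(-94) = -470)
(sqrt(A + 62))**2 = (sqrt(-470 + 62))**2 = (sqrt(-408))**2 = (2*I*sqrt(102))**2 = -408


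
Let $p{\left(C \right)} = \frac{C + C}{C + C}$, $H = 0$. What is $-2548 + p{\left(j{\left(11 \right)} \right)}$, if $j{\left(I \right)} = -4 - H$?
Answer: $-2547$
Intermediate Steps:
$j{\left(I \right)} = -4$ ($j{\left(I \right)} = -4 - 0 = -4 + 0 = -4$)
$p{\left(C \right)} = 1$ ($p{\left(C \right)} = \frac{2 C}{2 C} = 2 C \frac{1}{2 C} = 1$)
$-2548 + p{\left(j{\left(11 \right)} \right)} = -2548 + 1 = -2547$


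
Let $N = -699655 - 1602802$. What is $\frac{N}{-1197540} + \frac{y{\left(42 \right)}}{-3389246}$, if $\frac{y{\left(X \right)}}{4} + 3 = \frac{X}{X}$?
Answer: $\frac{3901801378871}{2029378827420} \approx 1.9227$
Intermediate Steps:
$y{\left(X \right)} = -8$ ($y{\left(X \right)} = -12 + 4 \frac{X}{X} = -12 + 4 \cdot 1 = -12 + 4 = -8$)
$N = -2302457$
$\frac{N}{-1197540} + \frac{y{\left(42 \right)}}{-3389246} = - \frac{2302457}{-1197540} - \frac{8}{-3389246} = \left(-2302457\right) \left(- \frac{1}{1197540}\right) - - \frac{4}{1694623} = \frac{2302457}{1197540} + \frac{4}{1694623} = \frac{3901801378871}{2029378827420}$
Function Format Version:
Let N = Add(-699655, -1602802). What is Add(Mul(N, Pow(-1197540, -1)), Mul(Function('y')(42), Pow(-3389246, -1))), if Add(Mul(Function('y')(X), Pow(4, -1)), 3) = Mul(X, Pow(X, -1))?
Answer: Rational(3901801378871, 2029378827420) ≈ 1.9227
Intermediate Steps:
Function('y')(X) = -8 (Function('y')(X) = Add(-12, Mul(4, Mul(X, Pow(X, -1)))) = Add(-12, Mul(4, 1)) = Add(-12, 4) = -8)
N = -2302457
Add(Mul(N, Pow(-1197540, -1)), Mul(Function('y')(42), Pow(-3389246, -1))) = Add(Mul(-2302457, Pow(-1197540, -1)), Mul(-8, Pow(-3389246, -1))) = Add(Mul(-2302457, Rational(-1, 1197540)), Mul(-8, Rational(-1, 3389246))) = Add(Rational(2302457, 1197540), Rational(4, 1694623)) = Rational(3901801378871, 2029378827420)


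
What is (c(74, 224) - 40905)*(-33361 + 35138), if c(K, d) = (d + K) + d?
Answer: -71760591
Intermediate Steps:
c(K, d) = K + 2*d (c(K, d) = (K + d) + d = K + 2*d)
(c(74, 224) - 40905)*(-33361 + 35138) = ((74 + 2*224) - 40905)*(-33361 + 35138) = ((74 + 448) - 40905)*1777 = (522 - 40905)*1777 = -40383*1777 = -71760591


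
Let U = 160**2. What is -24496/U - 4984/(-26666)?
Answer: -16425623/21332800 ≈ -0.76997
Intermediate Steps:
U = 25600
-24496/U - 4984/(-26666) = -24496/25600 - 4984/(-26666) = -24496*1/25600 - 4984*(-1/26666) = -1531/1600 + 2492/13333 = -16425623/21332800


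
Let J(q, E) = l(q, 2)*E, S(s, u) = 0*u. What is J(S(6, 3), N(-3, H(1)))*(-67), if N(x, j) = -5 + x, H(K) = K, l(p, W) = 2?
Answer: 1072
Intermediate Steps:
S(s, u) = 0
J(q, E) = 2*E
J(S(6, 3), N(-3, H(1)))*(-67) = (2*(-5 - 3))*(-67) = (2*(-8))*(-67) = -16*(-67) = 1072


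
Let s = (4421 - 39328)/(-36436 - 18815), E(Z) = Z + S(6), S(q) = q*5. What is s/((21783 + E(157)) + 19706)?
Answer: 34907/2302640676 ≈ 1.5160e-5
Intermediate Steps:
S(q) = 5*q
E(Z) = 30 + Z (E(Z) = Z + 5*6 = Z + 30 = 30 + Z)
s = 34907/55251 (s = -34907/(-55251) = -34907*(-1/55251) = 34907/55251 ≈ 0.63179)
s/((21783 + E(157)) + 19706) = 34907/(55251*((21783 + (30 + 157)) + 19706)) = 34907/(55251*((21783 + 187) + 19706)) = 34907/(55251*(21970 + 19706)) = (34907/55251)/41676 = (34907/55251)*(1/41676) = 34907/2302640676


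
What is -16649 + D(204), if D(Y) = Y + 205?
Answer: -16240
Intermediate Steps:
D(Y) = 205 + Y
-16649 + D(204) = -16649 + (205 + 204) = -16649 + 409 = -16240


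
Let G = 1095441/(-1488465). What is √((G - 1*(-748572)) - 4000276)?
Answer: I*√800471452562738385/496155 ≈ 1803.2*I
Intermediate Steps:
G = -365147/496155 (G = 1095441*(-1/1488465) = -365147/496155 ≈ -0.73595)
√((G - 1*(-748572)) - 4000276) = √((-365147/496155 - 1*(-748572)) - 4000276) = √((-365147/496155 + 748572) - 4000276) = √(371407375513/496155 - 4000276) = √(-1613349563267/496155) = I*√800471452562738385/496155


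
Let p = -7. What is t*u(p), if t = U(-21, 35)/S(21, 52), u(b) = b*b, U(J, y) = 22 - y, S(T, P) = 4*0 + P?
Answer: -49/4 ≈ -12.250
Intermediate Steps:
S(T, P) = P (S(T, P) = 0 + P = P)
u(b) = b²
t = -¼ (t = (22 - 1*35)/52 = (22 - 35)*(1/52) = -13*1/52 = -¼ ≈ -0.25000)
t*u(p) = -¼*(-7)² = -¼*49 = -49/4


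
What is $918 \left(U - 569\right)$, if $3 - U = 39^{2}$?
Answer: $-1915866$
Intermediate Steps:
$U = -1518$ ($U = 3 - 39^{2} = 3 - 1521 = -1518$)
$918 \left(U - 569\right) = 918 \left(-1518 - 569\right) = 918 \left(-2087\right) = -1915866$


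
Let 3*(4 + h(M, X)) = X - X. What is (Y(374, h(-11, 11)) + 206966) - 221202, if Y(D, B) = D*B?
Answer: -15732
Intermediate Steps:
h(M, X) = -4 (h(M, X) = -4 + (X - X)/3 = -4 + (⅓)*0 = -4 + 0 = -4)
Y(D, B) = B*D
(Y(374, h(-11, 11)) + 206966) - 221202 = (-4*374 + 206966) - 221202 = (-1496 + 206966) - 221202 = 205470 - 221202 = -15732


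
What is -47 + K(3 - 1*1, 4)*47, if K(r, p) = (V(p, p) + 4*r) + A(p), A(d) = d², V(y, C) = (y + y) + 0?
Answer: 1457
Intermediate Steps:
V(y, C) = 2*y (V(y, C) = 2*y + 0 = 2*y)
K(r, p) = p² + 2*p + 4*r (K(r, p) = (2*p + 4*r) + p² = p² + 2*p + 4*r)
-47 + K(3 - 1*1, 4)*47 = -47 + (4² + 2*4 + 4*(3 - 1*1))*47 = -47 + (16 + 8 + 4*(3 - 1))*47 = -47 + (16 + 8 + 4*2)*47 = -47 + (16 + 8 + 8)*47 = -47 + 32*47 = -47 + 1504 = 1457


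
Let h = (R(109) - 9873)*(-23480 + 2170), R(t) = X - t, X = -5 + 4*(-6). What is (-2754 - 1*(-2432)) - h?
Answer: -213334732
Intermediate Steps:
X = -29 (X = -5 - 24 = -29)
R(t) = -29 - t
h = 213334410 (h = ((-29 - 1*109) - 9873)*(-23480 + 2170) = ((-29 - 109) - 9873)*(-21310) = (-138 - 9873)*(-21310) = -10011*(-21310) = 213334410)
(-2754 - 1*(-2432)) - h = (-2754 - 1*(-2432)) - 1*213334410 = (-2754 + 2432) - 213334410 = -322 - 213334410 = -213334732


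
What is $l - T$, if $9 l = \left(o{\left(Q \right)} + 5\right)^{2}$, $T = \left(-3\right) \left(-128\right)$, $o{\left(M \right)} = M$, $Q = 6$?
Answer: $- \frac{3335}{9} \approx -370.56$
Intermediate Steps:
$T = 384$
$l = \frac{121}{9}$ ($l = \frac{\left(6 + 5\right)^{2}}{9} = \frac{11^{2}}{9} = \frac{1}{9} \cdot 121 = \frac{121}{9} \approx 13.444$)
$l - T = \frac{121}{9} - 384 = - \frac{3335}{9}$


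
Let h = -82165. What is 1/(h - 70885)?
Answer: -1/153050 ≈ -6.5338e-6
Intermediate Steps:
1/(h - 70885) = 1/(-82165 - 70885) = 1/(-153050) = -1/153050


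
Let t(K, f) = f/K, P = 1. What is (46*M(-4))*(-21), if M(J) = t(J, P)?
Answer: 483/2 ≈ 241.50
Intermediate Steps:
M(J) = 1/J
(46*M(-4))*(-21) = (46/(-4))*(-21) = (46*(-¼))*(-21) = -23/2*(-21) = 483/2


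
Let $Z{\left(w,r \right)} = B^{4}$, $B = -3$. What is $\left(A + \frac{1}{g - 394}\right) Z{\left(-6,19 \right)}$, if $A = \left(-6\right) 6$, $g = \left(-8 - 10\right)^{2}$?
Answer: $- \frac{204201}{70} \approx -2917.2$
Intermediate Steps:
$Z{\left(w,r \right)} = 81$ ($Z{\left(w,r \right)} = \left(-3\right)^{4} = 81$)
$g = 324$ ($g = \left(-18\right)^{2} = 324$)
$A = -36$
$\left(A + \frac{1}{g - 394}\right) Z{\left(-6,19 \right)} = \left(-36 + \frac{1}{324 - 394}\right) 81 = \left(-36 + \frac{1}{-70}\right) 81 = \left(-36 - \frac{1}{70}\right) 81 = \left(- \frac{2521}{70}\right) 81 = - \frac{204201}{70}$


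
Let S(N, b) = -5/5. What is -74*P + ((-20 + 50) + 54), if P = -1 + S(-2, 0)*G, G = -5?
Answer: -212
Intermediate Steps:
S(N, b) = -1 (S(N, b) = -5*⅕ = -1)
P = 4 (P = -1 - 1*(-5) = -1 + 5 = 4)
-74*P + ((-20 + 50) + 54) = -74*4 + ((-20 + 50) + 54) = -296 + (30 + 54) = -296 + 84 = -212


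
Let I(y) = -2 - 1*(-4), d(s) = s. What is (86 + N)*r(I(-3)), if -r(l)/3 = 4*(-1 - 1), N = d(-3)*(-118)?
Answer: 10560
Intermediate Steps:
I(y) = 2 (I(y) = -2 + 4 = 2)
N = 354 (N = -3*(-118) = 354)
r(l) = 24 (r(l) = -12*(-1 - 1) = -12*(-2) = -3*(-8) = 24)
(86 + N)*r(I(-3)) = (86 + 354)*24 = 440*24 = 10560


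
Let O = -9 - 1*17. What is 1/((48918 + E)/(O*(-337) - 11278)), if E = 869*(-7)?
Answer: -2516/42835 ≈ -0.058737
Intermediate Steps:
O = -26 (O = -9 - 17 = -26)
E = -6083
1/((48918 + E)/(O*(-337) - 11278)) = 1/((48918 - 6083)/(-26*(-337) - 11278)) = 1/(42835/(8762 - 11278)) = 1/(42835/(-2516)) = 1/(42835*(-1/2516)) = 1/(-42835/2516) = -2516/42835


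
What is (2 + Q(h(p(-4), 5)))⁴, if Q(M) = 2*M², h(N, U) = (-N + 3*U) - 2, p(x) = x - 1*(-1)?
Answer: 69799526416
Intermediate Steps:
p(x) = 1 + x (p(x) = x + 1 = 1 + x)
h(N, U) = -2 - N + 3*U
(2 + Q(h(p(-4), 5)))⁴ = (2 + 2*(-2 - (1 - 4) + 3*5)²)⁴ = (2 + 2*(-2 - 1*(-3) + 15)²)⁴ = (2 + 2*(-2 + 3 + 15)²)⁴ = (2 + 2*16²)⁴ = (2 + 2*256)⁴ = (2 + 512)⁴ = 514⁴ = 69799526416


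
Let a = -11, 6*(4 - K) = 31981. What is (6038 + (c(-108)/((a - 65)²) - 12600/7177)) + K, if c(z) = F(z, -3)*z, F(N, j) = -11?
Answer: 22083253681/31090764 ≈ 710.28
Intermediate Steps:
K = -31957/6 (K = 4 - ⅙*31981 = 4 - 31981/6 = -31957/6 ≈ -5326.2)
c(z) = -11*z
(6038 + (c(-108)/((a - 65)²) - 12600/7177)) + K = (6038 + ((-11*(-108))/((-11 - 65)²) - 12600/7177)) - 31957/6 = (6038 + (1188/((-76)²) - 12600*1/7177)) - 31957/6 = (6038 + (1188/5776 - 12600/7177)) - 31957/6 = (6038 + (1188*(1/5776) - 12600/7177)) - 31957/6 = (6038 + (297/1444 - 12600/7177)) - 31957/6 = (6038 - 16062831/10363588) - 31957/6 = 62559281513/10363588 - 31957/6 = 22083253681/31090764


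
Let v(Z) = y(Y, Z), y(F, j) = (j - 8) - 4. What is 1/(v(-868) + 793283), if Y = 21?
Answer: 1/792403 ≈ 1.2620e-6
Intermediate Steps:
y(F, j) = -12 + j (y(F, j) = (-8 + j) - 4 = -12 + j)
v(Z) = -12 + Z
1/(v(-868) + 793283) = 1/((-12 - 868) + 793283) = 1/(-880 + 793283) = 1/792403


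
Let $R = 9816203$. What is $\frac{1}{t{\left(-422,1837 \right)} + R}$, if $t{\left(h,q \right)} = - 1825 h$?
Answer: $\frac{1}{10586353} \approx 9.4461 \cdot 10^{-8}$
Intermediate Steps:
$\frac{1}{t{\left(-422,1837 \right)} + R} = \frac{1}{\left(-1825\right) \left(-422\right) + 9816203} = \frac{1}{770150 + 9816203} = \frac{1}{10586353}$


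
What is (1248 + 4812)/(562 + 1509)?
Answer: 6060/2071 ≈ 2.9261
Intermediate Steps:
(1248 + 4812)/(562 + 1509) = 6060/2071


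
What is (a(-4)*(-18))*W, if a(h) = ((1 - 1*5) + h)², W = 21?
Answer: -24192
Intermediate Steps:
a(h) = (-4 + h)² (a(h) = ((1 - 5) + h)² = (-4 + h)²)
(a(-4)*(-18))*W = ((-4 - 4)²*(-18))*21 = ((-8)²*(-18))*21 = (64*(-18))*21 = -1152*21 = -24192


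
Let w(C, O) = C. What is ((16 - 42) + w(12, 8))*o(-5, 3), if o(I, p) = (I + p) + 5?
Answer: -42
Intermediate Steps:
o(I, p) = 5 + I + p
((16 - 42) + w(12, 8))*o(-5, 3) = ((16 - 42) + 12)*(5 - 5 + 3) = (-26 + 12)*3 = -14*3 = -42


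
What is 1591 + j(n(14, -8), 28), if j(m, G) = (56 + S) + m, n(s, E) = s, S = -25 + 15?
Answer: 1651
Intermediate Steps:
S = -10
j(m, G) = 46 + m (j(m, G) = (56 - 10) + m = 46 + m)
1591 + j(n(14, -8), 28) = 1591 + (46 + 14) = 1591 + 60 = 1651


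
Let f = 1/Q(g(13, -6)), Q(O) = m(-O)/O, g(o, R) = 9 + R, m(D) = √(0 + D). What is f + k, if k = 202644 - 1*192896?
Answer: 9748 - I*√3 ≈ 9748.0 - 1.732*I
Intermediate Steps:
m(D) = √D
Q(O) = √(-O)/O
f = -I*√3 (f = 1/(-1/√(-(9 - 6))) = 1/(-1/√(-1*3)) = 1/(-1/√(-3)) = 1/(-(-1)*I*√3/3) = 1/(I*√3/3) = -I*√3 ≈ -1.732*I)
k = 9748 (k = 202644 - 192896 = 9748)
f + k = -I*√3 + 9748 = 9748 - I*√3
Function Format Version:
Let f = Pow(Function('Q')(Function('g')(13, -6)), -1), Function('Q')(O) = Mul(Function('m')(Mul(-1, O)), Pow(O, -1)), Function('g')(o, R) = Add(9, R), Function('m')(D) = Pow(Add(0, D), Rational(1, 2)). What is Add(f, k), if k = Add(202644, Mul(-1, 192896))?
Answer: Add(9748, Mul(-1, I, Pow(3, Rational(1, 2)))) ≈ Add(9748.0, Mul(-1.7320, I))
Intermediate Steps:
Function('m')(D) = Pow(D, Rational(1, 2))
Function('Q')(O) = Mul(Pow(O, -1), Pow(Mul(-1, O), Rational(1, 2))) (Function('Q')(O) = Mul(Pow(Mul(-1, O), Rational(1, 2)), Pow(O, -1)) = Mul(Pow(O, -1), Pow(Mul(-1, O), Rational(1, 2))))
f = Mul(-1, I, Pow(3, Rational(1, 2))) (f = Pow(Mul(-1, Pow(Mul(-1, Add(9, -6)), Rational(-1, 2))), -1) = Pow(Mul(-1, Pow(Mul(-1, 3), Rational(-1, 2))), -1) = Pow(Mul(-1, Pow(-3, Rational(-1, 2))), -1) = Pow(Mul(-1, Mul(Rational(-1, 3), I, Pow(3, Rational(1, 2)))), -1) = Pow(Mul(Rational(1, 3), I, Pow(3, Rational(1, 2))), -1) = Mul(-1, I, Pow(3, Rational(1, 2))) ≈ Mul(-1.7320, I))
k = 9748 (k = Add(202644, -192896) = 9748)
Add(f, k) = Add(Mul(-1, I, Pow(3, Rational(1, 2))), 9748) = Add(9748, Mul(-1, I, Pow(3, Rational(1, 2))))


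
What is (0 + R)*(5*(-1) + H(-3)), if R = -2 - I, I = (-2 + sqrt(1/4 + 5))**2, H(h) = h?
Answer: 90 - 16*sqrt(21) ≈ 16.679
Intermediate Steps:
I = (-2 + sqrt(21)/2)**2 (I = (-2 + sqrt(1/4 + 5))**2 = (-2 + sqrt(21/4))**2 = (-2 + sqrt(21)/2)**2 ≈ 0.084849)
R = -2 - (4 - sqrt(21))**2/4 ≈ -2.0849
(0 + R)*(5*(-1) + H(-3)) = (0 + (-45/4 + 2*sqrt(21)))*(5*(-1) - 3) = (-45/4 + 2*sqrt(21))*(-5 - 3) = (-45/4 + 2*sqrt(21))*(-8) = 90 - 16*sqrt(21)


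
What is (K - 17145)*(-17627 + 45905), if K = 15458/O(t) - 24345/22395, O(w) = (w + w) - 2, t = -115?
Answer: -42148866943575/86594 ≈ -4.8674e+8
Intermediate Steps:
O(w) = -2 + 2*w (O(w) = 2*w - 2 = -2 + 2*w)
K = -11727665/173188 (K = 15458/(-2 + 2*(-115)) - 24345/22395 = 15458/(-2 - 230) - 24345*1/22395 = 15458/(-232) - 1623/1493 = 15458*(-1/232) - 1623/1493 = -7729/116 - 1623/1493 = -11727665/173188 ≈ -67.716)
(K - 17145)*(-17627 + 45905) = (-11727665/173188 - 17145)*(-17627 + 45905) = -2981035925/173188*28278 = -42148866943575/86594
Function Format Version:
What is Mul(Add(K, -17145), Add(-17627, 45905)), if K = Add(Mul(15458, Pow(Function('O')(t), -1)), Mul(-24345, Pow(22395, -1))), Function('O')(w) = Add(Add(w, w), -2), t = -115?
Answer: Rational(-42148866943575, 86594) ≈ -4.8674e+8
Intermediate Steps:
Function('O')(w) = Add(-2, Mul(2, w)) (Function('O')(w) = Add(Mul(2, w), -2) = Add(-2, Mul(2, w)))
K = Rational(-11727665, 173188) (K = Add(Mul(15458, Pow(Add(-2, Mul(2, -115)), -1)), Mul(-24345, Pow(22395, -1))) = Add(Mul(15458, Pow(Add(-2, -230), -1)), Mul(-24345, Rational(1, 22395))) = Add(Mul(15458, Pow(-232, -1)), Rational(-1623, 1493)) = Add(Mul(15458, Rational(-1, 232)), Rational(-1623, 1493)) = Add(Rational(-7729, 116), Rational(-1623, 1493)) = Rational(-11727665, 173188) ≈ -67.716)
Mul(Add(K, -17145), Add(-17627, 45905)) = Mul(Add(Rational(-11727665, 173188), -17145), Add(-17627, 45905)) = Mul(Rational(-2981035925, 173188), 28278) = Rational(-42148866943575, 86594)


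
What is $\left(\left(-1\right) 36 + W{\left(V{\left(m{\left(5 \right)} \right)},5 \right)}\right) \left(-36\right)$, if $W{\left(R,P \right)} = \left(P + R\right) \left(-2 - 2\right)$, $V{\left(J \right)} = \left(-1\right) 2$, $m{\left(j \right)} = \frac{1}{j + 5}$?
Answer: $1728$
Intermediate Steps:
$m{\left(j \right)} = \frac{1}{5 + j}$
$V{\left(J \right)} = -2$
$W{\left(R,P \right)} = - 4 P - 4 R$ ($W{\left(R,P \right)} = \left(P + R\right) \left(-4\right) = - 4 P - 4 R$)
$\left(\left(-1\right) 36 + W{\left(V{\left(m{\left(5 \right)} \right)},5 \right)}\right) \left(-36\right) = \left(\left(-1\right) 36 - 12\right) \left(-36\right) = \left(-36 + \left(-20 + 8\right)\right) \left(-36\right) = \left(-36 - 12\right) \left(-36\right) = \left(-48\right) \left(-36\right) = 1728$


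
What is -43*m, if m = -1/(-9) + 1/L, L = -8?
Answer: 43/72 ≈ 0.59722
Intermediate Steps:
m = -1/72 (m = -1/(-9) + 1/(-8) = -1*(-1/9) + 1*(-1/8) = 1/9 - 1/8 = -1/72 ≈ -0.013889)
-43*m = -43*(-1/72) = 43/72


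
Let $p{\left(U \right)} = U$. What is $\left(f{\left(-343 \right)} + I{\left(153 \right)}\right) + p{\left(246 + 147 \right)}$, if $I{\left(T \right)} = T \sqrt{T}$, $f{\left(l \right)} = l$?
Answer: $50 + 459 \sqrt{17} \approx 1942.5$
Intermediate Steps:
$I{\left(T \right)} = T^{\frac{3}{2}}$
$\left(f{\left(-343 \right)} + I{\left(153 \right)}\right) + p{\left(246 + 147 \right)} = \left(-343 + 153^{\frac{3}{2}}\right) + \left(246 + 147\right) = \left(-343 + 459 \sqrt{17}\right) + 393 = 50 + 459 \sqrt{17}$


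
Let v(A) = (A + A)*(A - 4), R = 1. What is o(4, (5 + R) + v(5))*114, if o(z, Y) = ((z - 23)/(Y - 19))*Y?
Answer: 11552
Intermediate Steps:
v(A) = 2*A*(-4 + A) (v(A) = (2*A)*(-4 + A) = 2*A*(-4 + A))
o(z, Y) = Y*(-23 + z)/(-19 + Y) (o(z, Y) = ((-23 + z)/(-19 + Y))*Y = Y*(-23 + z)/(-19 + Y))
o(4, (5 + R) + v(5))*114 = (((5 + 1) + 2*5*(-4 + 5))*(-23 + 4)/(-19 + ((5 + 1) + 2*5*(-4 + 5))))*114 = ((6 + 2*5*1)*(-19)/(-19 + (6 + 2*5*1)))*114 = ((6 + 10)*(-19)/(-19 + (6 + 10)))*114 = (16*(-19)/(-19 + 16))*114 = (16*(-19)/(-3))*114 = (16*(-⅓)*(-19))*114 = (304/3)*114 = 11552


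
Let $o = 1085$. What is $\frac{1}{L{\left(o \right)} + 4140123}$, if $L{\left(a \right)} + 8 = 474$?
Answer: $\frac{1}{4140589} \approx 2.4151 \cdot 10^{-7}$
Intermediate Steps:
$L{\left(a \right)} = 466$ ($L{\left(a \right)} = -8 + 474 = 466$)
$\frac{1}{L{\left(o \right)} + 4140123} = \frac{1}{466 + 4140123} = \frac{1}{4140589}$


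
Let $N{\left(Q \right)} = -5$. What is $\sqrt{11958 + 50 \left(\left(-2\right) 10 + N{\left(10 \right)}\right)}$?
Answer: $2 \sqrt{2677} \approx 103.48$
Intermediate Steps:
$\sqrt{11958 + 50 \left(\left(-2\right) 10 + N{\left(10 \right)}\right)} = \sqrt{11958 + 50 \left(\left(-2\right) 10 - 5\right)} = \sqrt{11958 + 50 \left(-20 - 5\right)} = \sqrt{11958 + 50 \left(-25\right)} = \sqrt{11958 - 1250} = \sqrt{10708} = 2 \sqrt{2677}$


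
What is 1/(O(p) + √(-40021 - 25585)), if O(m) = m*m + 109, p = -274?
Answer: 75185/5652849831 - I*√65606/5652849831 ≈ 1.33e-5 - 4.5311e-8*I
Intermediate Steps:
O(m) = 109 + m² (O(m) = m² + 109 = 109 + m²)
1/(O(p) + √(-40021 - 25585)) = 1/((109 + (-274)²) + √(-40021 - 25585)) = 1/((109 + 75076) + √(-65606)) = 1/(75185 + I*√65606)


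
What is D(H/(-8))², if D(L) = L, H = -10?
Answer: 25/16 ≈ 1.5625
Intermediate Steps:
D(H/(-8))² = (-10/(-8))² = (-10*(-⅛))² = (5/4)² = 25/16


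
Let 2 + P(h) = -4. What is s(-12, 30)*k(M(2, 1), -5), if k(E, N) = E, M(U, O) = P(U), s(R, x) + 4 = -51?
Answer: 330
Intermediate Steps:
P(h) = -6 (P(h) = -2 - 4 = -6)
s(R, x) = -55 (s(R, x) = -4 - 51 = -55)
M(U, O) = -6
s(-12, 30)*k(M(2, 1), -5) = -55*(-6) = 330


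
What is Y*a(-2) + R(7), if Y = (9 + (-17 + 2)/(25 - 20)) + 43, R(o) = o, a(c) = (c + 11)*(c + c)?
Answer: -1757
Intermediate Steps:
a(c) = 2*c*(11 + c) (a(c) = (11 + c)*(2*c) = 2*c*(11 + c))
Y = 49 (Y = (9 - 15/5) + 43 = (9 - 15*1/5) + 43 = (9 - 3) + 43 = 6 + 43 = 49)
Y*a(-2) + R(7) = 49*(2*(-2)*(11 - 2)) + 7 = 49*(2*(-2)*9) + 7 = 49*(-36) + 7 = -1764 + 7 = -1757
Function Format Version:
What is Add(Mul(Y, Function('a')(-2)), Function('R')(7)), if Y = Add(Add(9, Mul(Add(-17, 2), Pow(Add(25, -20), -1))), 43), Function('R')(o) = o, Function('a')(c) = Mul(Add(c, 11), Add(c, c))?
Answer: -1757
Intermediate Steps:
Function('a')(c) = Mul(2, c, Add(11, c)) (Function('a')(c) = Mul(Add(11, c), Mul(2, c)) = Mul(2, c, Add(11, c)))
Y = 49 (Y = Add(Add(9, Mul(-15, Pow(5, -1))), 43) = Add(Add(9, Mul(-15, Rational(1, 5))), 43) = Add(Add(9, -3), 43) = Add(6, 43) = 49)
Add(Mul(Y, Function('a')(-2)), Function('R')(7)) = Add(Mul(49, Mul(2, -2, Add(11, -2))), 7) = Add(Mul(49, Mul(2, -2, 9)), 7) = Add(Mul(49, -36), 7) = Add(-1764, 7) = -1757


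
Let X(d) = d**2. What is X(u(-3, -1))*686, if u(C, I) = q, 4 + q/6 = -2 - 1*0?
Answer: 889056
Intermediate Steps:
q = -36 (q = -24 + 6*(-2 - 1*0) = -24 + 6*(-2 + 0) = -24 + 6*(-2) = -24 - 12 = -36)
u(C, I) = -36
X(u(-3, -1))*686 = (-36)**2*686 = 1296*686 = 889056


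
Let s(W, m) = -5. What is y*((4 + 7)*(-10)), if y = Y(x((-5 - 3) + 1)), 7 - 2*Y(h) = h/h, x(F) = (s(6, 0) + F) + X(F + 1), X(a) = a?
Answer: -330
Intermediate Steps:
x(F) = -4 + 2*F (x(F) = (-5 + F) + (F + 1) = (-5 + F) + (1 + F) = -4 + 2*F)
Y(h) = 3 (Y(h) = 7/2 - h/(2*h) = 7/2 - ½*1 = 7/2 - ½ = 3)
y = 3
y*((4 + 7)*(-10)) = 3*((4 + 7)*(-10)) = 3*(11*(-10)) = 3*(-110) = -330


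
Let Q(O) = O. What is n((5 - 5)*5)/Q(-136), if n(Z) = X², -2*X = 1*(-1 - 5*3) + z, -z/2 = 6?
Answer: -49/34 ≈ -1.4412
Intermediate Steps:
z = -12 (z = -2*6 = -12)
X = 14 (X = -(1*(-1 - 5*3) - 12)/2 = -(1*(-1 - 15) - 12)/2 = -(1*(-16) - 12)/2 = -(-16 - 12)/2 = -½*(-28) = 14)
n(Z) = 196 (n(Z) = 14² = 196)
n((5 - 5)*5)/Q(-136) = 196/(-136) = 196*(-1/136) = -49/34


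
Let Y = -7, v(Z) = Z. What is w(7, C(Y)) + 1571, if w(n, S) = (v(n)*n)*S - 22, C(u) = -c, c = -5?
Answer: 1794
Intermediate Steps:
C(u) = 5 (C(u) = -1*(-5) = 5)
w(n, S) = -22 + S*n² (w(n, S) = (n*n)*S - 22 = n²*S - 22 = S*n² - 22 = -22 + S*n²)
w(7, C(Y)) + 1571 = (-22 + 5*7²) + 1571 = (-22 + 5*49) + 1571 = (-22 + 245) + 1571 = 223 + 1571 = 1794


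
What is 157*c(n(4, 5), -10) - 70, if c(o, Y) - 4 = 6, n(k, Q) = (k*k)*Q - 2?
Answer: 1500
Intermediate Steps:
n(k, Q) = -2 + Q*k**2 (n(k, Q) = k**2*Q - 2 = Q*k**2 - 2 = -2 + Q*k**2)
c(o, Y) = 10 (c(o, Y) = 4 + 6 = 10)
157*c(n(4, 5), -10) - 70 = 157*10 - 70 = 1570 - 70 = 1500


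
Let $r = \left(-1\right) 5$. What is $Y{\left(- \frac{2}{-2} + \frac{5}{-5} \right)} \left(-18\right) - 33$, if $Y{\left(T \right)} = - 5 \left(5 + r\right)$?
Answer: $-33$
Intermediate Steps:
$r = -5$
$Y{\left(T \right)} = 0$ ($Y{\left(T \right)} = - 5 \left(5 - 5\right) = \left(-5\right) 0 = 0$)
$Y{\left(- \frac{2}{-2} + \frac{5}{-5} \right)} \left(-18\right) - 33 = 0 \left(-18\right) - 33 = 0 - 33 = -33$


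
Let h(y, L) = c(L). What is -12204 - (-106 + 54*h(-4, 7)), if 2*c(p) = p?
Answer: -12287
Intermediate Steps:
c(p) = p/2
h(y, L) = L/2
-12204 - (-106 + 54*h(-4, 7)) = -12204 - (-106 + 54*((½)*7)) = -12204 - (-106 + 54*(7/2)) = -12204 - (-106 + 189) = -12204 - 1*83 = -12204 - 83 = -12287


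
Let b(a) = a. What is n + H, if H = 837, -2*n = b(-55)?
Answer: 1729/2 ≈ 864.50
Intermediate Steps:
n = 55/2 (n = -1/2*(-55) = 55/2 ≈ 27.500)
n + H = 55/2 + 837 = 1729/2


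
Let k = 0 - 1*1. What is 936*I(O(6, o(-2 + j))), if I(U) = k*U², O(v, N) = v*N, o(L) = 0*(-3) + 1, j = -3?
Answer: -33696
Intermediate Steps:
k = -1 (k = 0 - 1 = -1)
o(L) = 1 (o(L) = 0 + 1 = 1)
O(v, N) = N*v
I(U) = -U²
936*I(O(6, o(-2 + j))) = 936*(-(1*6)²) = 936*(-1*6²) = 936*(-1*36) = 936*(-36) = -33696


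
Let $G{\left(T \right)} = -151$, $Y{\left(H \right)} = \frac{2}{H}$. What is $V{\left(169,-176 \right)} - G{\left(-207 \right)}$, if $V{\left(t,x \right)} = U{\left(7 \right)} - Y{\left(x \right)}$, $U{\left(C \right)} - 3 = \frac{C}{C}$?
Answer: $\frac{13641}{88} \approx 155.01$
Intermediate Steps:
$U{\left(C \right)} = 4$ ($U{\left(C \right)} = 3 + \frac{C}{C} = 3 + 1 = 4$)
$V{\left(t,x \right)} = 4 - \frac{2}{x}$
$V{\left(169,-176 \right)} - G{\left(-207 \right)} = \left(4 - \frac{2}{-176}\right) - -151 = \left(4 - - \frac{1}{88}\right) + 151 = \left(4 + \frac{1}{88}\right) + 151 = \frac{353}{88} + 151 = \frac{13641}{88}$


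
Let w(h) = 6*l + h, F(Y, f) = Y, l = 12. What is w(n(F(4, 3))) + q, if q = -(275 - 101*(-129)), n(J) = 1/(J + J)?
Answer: -105855/8 ≈ -13232.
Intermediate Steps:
n(J) = 1/(2*J)
w(h) = 72 + h (w(h) = 6*12 + h = 72 + h)
q = -13304 (q = -(275 + 13029) = -1*13304 = -13304)
w(n(F(4, 3))) + q = (72 + (½)/4) - 13304 = (72 + (½)*(¼)) - 13304 = (72 + ⅛) - 13304 = 577/8 - 13304 = -105855/8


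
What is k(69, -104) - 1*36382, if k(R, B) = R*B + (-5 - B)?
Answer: -43459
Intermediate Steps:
k(R, B) = -5 - B + B*R (k(R, B) = B*R + (-5 - B) = -5 - B + B*R)
k(69, -104) - 1*36382 = (-5 - 1*(-104) - 104*69) - 1*36382 = (-5 + 104 - 7176) - 36382 = -7077 - 36382 = -43459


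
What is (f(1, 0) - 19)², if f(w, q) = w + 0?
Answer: 324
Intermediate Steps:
f(w, q) = w
(f(1, 0) - 19)² = (1 - 19)² = (-18)² = 324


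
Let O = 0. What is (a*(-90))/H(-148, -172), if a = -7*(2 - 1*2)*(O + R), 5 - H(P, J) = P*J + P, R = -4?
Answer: 0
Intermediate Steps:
H(P, J) = 5 - P - J*P (H(P, J) = 5 - (P*J + P) = 5 - (J*P + P) = 5 - (P + J*P) = 5 + (-P - J*P) = 5 - P - J*P)
a = 0 (a = -7*(2 - 1*2)*(0 - 4) = -7*(2 - 2)*(-4) = -0*(-4) = -7*0 = 0)
(a*(-90))/H(-148, -172) = (0*(-90))/(5 - 1*(-148) - 1*(-172)*(-148)) = 0/(5 + 148 - 25456) = 0/(-25303) = 0*(-1/25303) = 0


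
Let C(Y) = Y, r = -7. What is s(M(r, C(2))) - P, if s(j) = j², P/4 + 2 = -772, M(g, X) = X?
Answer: 3100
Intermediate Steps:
P = -3096 (P = -8 + 4*(-772) = -8 - 3088 = -3096)
s(M(r, C(2))) - P = 2² - 1*(-3096) = 4 + 3096 = 3100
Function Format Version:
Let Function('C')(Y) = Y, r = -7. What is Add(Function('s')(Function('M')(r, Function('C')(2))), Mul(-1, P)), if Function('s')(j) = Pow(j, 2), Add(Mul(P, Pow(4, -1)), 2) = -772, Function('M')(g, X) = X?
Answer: 3100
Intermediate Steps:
P = -3096 (P = Add(-8, Mul(4, -772)) = Add(-8, -3088) = -3096)
Add(Function('s')(Function('M')(r, Function('C')(2))), Mul(-1, P)) = Add(Pow(2, 2), Mul(-1, -3096)) = Add(4, 3096) = 3100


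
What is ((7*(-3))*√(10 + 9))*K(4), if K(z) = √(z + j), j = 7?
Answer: -21*√209 ≈ -303.59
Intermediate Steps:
K(z) = √(7 + z) (K(z) = √(z + 7) = √(7 + z))
((7*(-3))*√(10 + 9))*K(4) = ((7*(-3))*√(10 + 9))*√(7 + 4) = (-21*√19)*√11 = -21*√209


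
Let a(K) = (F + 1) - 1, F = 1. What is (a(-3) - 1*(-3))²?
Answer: 16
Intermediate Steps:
a(K) = 1 (a(K) = (1 + 1) - 1 = 2 - 1 = 1)
(a(-3) - 1*(-3))² = (1 - 1*(-3))² = (1 + 3)² = 4² = 16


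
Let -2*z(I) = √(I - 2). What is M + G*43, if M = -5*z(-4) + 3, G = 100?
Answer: 4303 + 5*I*√6/2 ≈ 4303.0 + 6.1237*I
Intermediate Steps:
z(I) = -√(-2 + I)/2 (z(I) = -√(I - 2)/2 = -√(-2 + I)/2)
M = 3 + 5*I*√6/2 (M = -(-5)*√(-2 - 4)/2 + 3 = -(-5)*√(-6)/2 + 3 = -(-5)*I*√6/2 + 3 = 5*I*√6/2 + 3 = 3 + 5*I*√6/2 ≈ 3.0 + 6.1237*I)
M + G*43 = (3 + 5*I*√6/2) + 100*43 = (3 + 5*I*√6/2) + 4300 = 4303 + 5*I*√6/2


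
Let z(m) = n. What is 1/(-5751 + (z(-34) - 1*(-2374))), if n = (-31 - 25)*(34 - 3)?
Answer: -1/5113 ≈ -0.00019558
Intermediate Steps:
n = -1736 (n = -56*31 = -1736)
z(m) = -1736
1/(-5751 + (z(-34) - 1*(-2374))) = 1/(-5751 + (-1736 - 1*(-2374))) = 1/(-5751 + (-1736 + 2374)) = 1/(-5751 + 638) = 1/(-5113) = -1/5113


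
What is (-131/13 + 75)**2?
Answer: 712336/169 ≈ 4215.0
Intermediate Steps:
(-131/13 + 75)**2 = (844/13)**2 = 712336/169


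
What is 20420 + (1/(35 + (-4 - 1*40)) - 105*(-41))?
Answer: 222524/9 ≈ 24725.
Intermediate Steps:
20420 + (1/(35 + (-4 - 1*40)) - 105*(-41)) = 20420 + (1/(35 + (-4 - 40)) + 4305) = 20420 + (1/(35 - 44) + 4305) = 20420 + (1/(-9) + 4305) = 20420 + (-1/9 + 4305) = 20420 + 38744/9 = 222524/9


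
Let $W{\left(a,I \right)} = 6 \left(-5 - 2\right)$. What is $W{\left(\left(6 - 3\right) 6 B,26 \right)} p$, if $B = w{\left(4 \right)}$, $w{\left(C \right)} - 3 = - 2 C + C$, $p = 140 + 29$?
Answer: $-7098$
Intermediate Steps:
$p = 169$
$w{\left(C \right)} = 3 - C$ ($w{\left(C \right)} = 3 + \left(- 2 C + C\right) = 3 - C$)
$B = -1$ ($B = 3 - 4 = -1$)
$W{\left(a,I \right)} = -42$ ($W{\left(a,I \right)} = 6 \left(-7\right) = -42$)
$W{\left(\left(6 - 3\right) 6 B,26 \right)} p = \left(-42\right) 169 = -7098$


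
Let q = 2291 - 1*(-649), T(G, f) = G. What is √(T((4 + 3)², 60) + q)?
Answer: 7*√61 ≈ 54.672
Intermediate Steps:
q = 2940 (q = 2291 + 649 = 2940)
√(T((4 + 3)², 60) + q) = √((4 + 3)² + 2940) = √(7² + 2940) = √(49 + 2940) = √2989 = 7*√61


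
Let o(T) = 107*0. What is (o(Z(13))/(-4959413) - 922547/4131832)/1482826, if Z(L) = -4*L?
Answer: -922547/6126787917232 ≈ -1.5058e-7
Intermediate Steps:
o(T) = 0
(o(Z(13))/(-4959413) - 922547/4131832)/1482826 = (0/(-4959413) - 922547/4131832)/1482826 = (0*(-1/4959413) - 922547*1/4131832)*(1/1482826) = (0 - 922547/4131832)*(1/1482826) = -922547/4131832*1/1482826 = -922547/6126787917232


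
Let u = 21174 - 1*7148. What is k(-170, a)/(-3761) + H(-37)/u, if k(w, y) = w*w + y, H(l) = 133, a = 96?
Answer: -406197683/52751786 ≈ -7.7002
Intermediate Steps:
u = 14026 (u = 21174 - 7148 = 14026)
k(w, y) = y + w² (k(w, y) = w² + y = y + w²)
k(-170, a)/(-3761) + H(-37)/u = (96 + (-170)²)/(-3761) + 133/14026 = (96 + 28900)*(-1/3761) + 133*(1/14026) = 28996*(-1/3761) + 133/14026 = -28996/3761 + 133/14026 = -406197683/52751786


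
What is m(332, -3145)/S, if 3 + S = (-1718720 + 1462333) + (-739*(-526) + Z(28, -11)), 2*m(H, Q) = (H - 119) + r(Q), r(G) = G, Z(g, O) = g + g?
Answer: -733/66190 ≈ -0.011074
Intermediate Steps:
Z(g, O) = 2*g
m(H, Q) = -119/2 + H/2 + Q/2 (m(H, Q) = ((H - 119) + Q)/2 = ((-119 + H) + Q)/2 = (-119 + H + Q)/2 = -119/2 + H/2 + Q/2)
S = 132380 (S = -3 + ((-1718720 + 1462333) + (-739*(-526) + 2*28)) = -3 + (-256387 + (388714 + 56)) = -3 + (-256387 + 388770) = -3 + 132383 = 132380)
m(332, -3145)/S = (-119/2 + (½)*332 + (½)*(-3145))/132380 = (-119/2 + 166 - 3145/2)*(1/132380) = -1466*1/132380 = -733/66190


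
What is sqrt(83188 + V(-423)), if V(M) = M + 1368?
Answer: 7*sqrt(1717) ≈ 290.06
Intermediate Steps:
V(M) = 1368 + M
sqrt(83188 + V(-423)) = sqrt(83188 + (1368 - 423)) = sqrt(83188 + 945) = sqrt(84133) = 7*sqrt(1717)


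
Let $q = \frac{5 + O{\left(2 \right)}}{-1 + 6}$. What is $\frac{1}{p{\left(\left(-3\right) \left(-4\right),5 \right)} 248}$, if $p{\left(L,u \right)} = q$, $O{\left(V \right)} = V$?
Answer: $\frac{5}{1736} \approx 0.0028802$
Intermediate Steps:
$q = \frac{7}{5}$ ($q = \frac{5 + 2}{-1 + 6} = \frac{7}{5} \approx 1.4$)
$p{\left(L,u \right)} = \frac{7}{5}$
$\frac{1}{p{\left(\left(-3\right) \left(-4\right),5 \right)} 248} = \frac{1}{\frac{7}{5} \cdot 248} = \frac{1}{\frac{1736}{5}} = \frac{5}{1736}$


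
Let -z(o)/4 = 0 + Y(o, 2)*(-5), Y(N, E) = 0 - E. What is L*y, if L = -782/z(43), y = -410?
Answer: -16031/2 ≈ -8015.5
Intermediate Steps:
Y(N, E) = -E
z(o) = -40 (z(o) = -4*(0 - 1*2*(-5)) = -4*(0 - 2*(-5)) = -4*(0 + 10) = -4*10 = -40)
L = 391/20 (L = -782/(-40) = -782*(-1/40) = 391/20 ≈ 19.550)
L*y = (391/20)*(-410) = -16031/2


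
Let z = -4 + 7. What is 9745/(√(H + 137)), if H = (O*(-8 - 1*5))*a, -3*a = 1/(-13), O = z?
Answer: 9745*√34/68 ≈ 835.63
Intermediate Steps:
z = 3
O = 3
a = 1/39 (a = -⅓/(-13) = -⅓*(-1/13) = 1/39 ≈ 0.025641)
H = -1 (H = (3*(-8 - 1*5))*(1/39) = (3*(-8 - 5))*(1/39) = (3*(-13))*(1/39) = -39*1/39 = -1)
9745/(√(H + 137)) = 9745/(√(-1 + 137)) = 9745/(√136) = 9745/((2*√34)) = 9745*(√34/68) = 9745*√34/68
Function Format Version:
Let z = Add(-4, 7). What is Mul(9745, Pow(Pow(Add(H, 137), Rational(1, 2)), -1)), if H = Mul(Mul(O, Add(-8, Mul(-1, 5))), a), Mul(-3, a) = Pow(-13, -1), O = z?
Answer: Mul(Rational(9745, 68), Pow(34, Rational(1, 2))) ≈ 835.63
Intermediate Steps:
z = 3
O = 3
a = Rational(1, 39) (a = Mul(Rational(-1, 3), Pow(-13, -1)) = Mul(Rational(-1, 3), Rational(-1, 13)) = Rational(1, 39) ≈ 0.025641)
H = -1 (H = Mul(Mul(3, Add(-8, Mul(-1, 5))), Rational(1, 39)) = Mul(Mul(3, Add(-8, -5)), Rational(1, 39)) = Mul(Mul(3, -13), Rational(1, 39)) = Mul(-39, Rational(1, 39)) = -1)
Mul(9745, Pow(Pow(Add(H, 137), Rational(1, 2)), -1)) = Mul(9745, Pow(Pow(Add(-1, 137), Rational(1, 2)), -1)) = Mul(9745, Pow(Pow(136, Rational(1, 2)), -1)) = Mul(9745, Pow(Mul(2, Pow(34, Rational(1, 2))), -1)) = Mul(9745, Mul(Rational(1, 68), Pow(34, Rational(1, 2)))) = Mul(Rational(9745, 68), Pow(34, Rational(1, 2)))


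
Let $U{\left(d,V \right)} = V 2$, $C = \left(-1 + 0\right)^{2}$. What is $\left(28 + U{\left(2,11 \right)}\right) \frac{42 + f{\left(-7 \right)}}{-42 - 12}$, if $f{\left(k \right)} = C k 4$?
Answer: $- \frac{350}{27} \approx -12.963$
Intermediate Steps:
$C = 1$ ($C = \left(-1\right)^{2} = 1$)
$U{\left(d,V \right)} = 2 V$
$f{\left(k \right)} = 4 k$ ($f{\left(k \right)} = 1 k 4 = k 4 = 4 k$)
$\left(28 + U{\left(2,11 \right)}\right) \frac{42 + f{\left(-7 \right)}}{-42 - 12} = \left(28 + 2 \cdot 11\right) \frac{42 + 4 \left(-7\right)}{-42 - 12} = \left(28 + 22\right) \frac{42 - 28}{-54} = 50 \cdot 14 \left(- \frac{1}{54}\right) = 50 \left(- \frac{7}{27}\right) = - \frac{350}{27}$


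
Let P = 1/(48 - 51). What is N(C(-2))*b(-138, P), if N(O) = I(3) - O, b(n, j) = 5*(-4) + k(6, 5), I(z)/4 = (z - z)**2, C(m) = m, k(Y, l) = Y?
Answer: -28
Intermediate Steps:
P = -1/3 (P = 1/(-3) = -1/3 ≈ -0.33333)
I(z) = 0 (I(z) = 4*(z - z)**2 = 4*0**2 = 4*0 = 0)
b(n, j) = -14 (b(n, j) = 5*(-4) + 6 = -20 + 6 = -14)
N(O) = -O (N(O) = 0 - O = -O)
N(C(-2))*b(-138, P) = -1*(-2)*(-14) = 2*(-14) = -28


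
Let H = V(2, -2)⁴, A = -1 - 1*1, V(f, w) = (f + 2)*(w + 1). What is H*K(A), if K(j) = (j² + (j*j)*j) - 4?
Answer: -2048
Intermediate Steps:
V(f, w) = (1 + w)*(2 + f) (V(f, w) = (2 + f)*(1 + w) = (1 + w)*(2 + f))
A = -2 (A = -1 - 1 = -2)
H = 256 (H = (2 + 2 + 2*(-2) + 2*(-2))⁴ = (2 + 2 - 4 - 4)⁴ = (-4)⁴ = 256)
K(j) = -4 + j² + j³ (K(j) = (j² + j²*j) - 4 = (j² + j³) - 4 = -4 + j² + j³)
H*K(A) = 256*(-4 + (-2)² + (-2)³) = 256*(-4 + 4 - 8) = 256*(-8) = -2048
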